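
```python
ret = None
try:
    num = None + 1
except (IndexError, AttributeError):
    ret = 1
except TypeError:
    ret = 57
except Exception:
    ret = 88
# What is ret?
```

Step-by-step execution trace:
1. `num = None + 1` raises TypeError.
2. `except (IndexError, AttributeError)` does not match TypeError; skipped.
3. `except TypeError` matches (exact type match) → ret = 57.
4. `except Exception` is not reached.
Result: 57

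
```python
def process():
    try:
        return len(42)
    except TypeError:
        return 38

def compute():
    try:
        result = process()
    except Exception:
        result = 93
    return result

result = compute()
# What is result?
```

Step-by-step execution trace:
1. `compute()` calls `process()`.
2. In process: `len(42)` raises TypeError; `except TypeError` catches it → returns 38.
3. In compute: `result = process()` → result = 38. No exception reaches compute.
4. `except Exception` is skipped; compute returns 38.
5. result = 38.
Result: 38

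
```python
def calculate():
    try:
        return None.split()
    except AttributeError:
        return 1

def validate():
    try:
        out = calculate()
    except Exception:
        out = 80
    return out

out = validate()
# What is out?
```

Step-by-step execution trace:
1. `validate()` calls `calculate()`.
2. In calculate: `None.split()` raises AttributeError; `except AttributeError` catches it → returns 1.
3. In validate: `out = calculate()` → out = 1. No exception reaches validate.
4. `except Exception` is skipped; validate returns 1.
5. out = 1.
Result: 1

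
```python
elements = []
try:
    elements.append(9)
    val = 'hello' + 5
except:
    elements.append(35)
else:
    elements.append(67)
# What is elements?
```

Step-by-step execution trace:
1. try: `elements.append(9)` → elements = [9].
2. `val = 'hello' + 5` raises TypeError.
3. bare `except` matches → `elements.append(35)` → elements = [9, 35].
4. `else` is skipped (an exception was raised).
Result: [9, 35]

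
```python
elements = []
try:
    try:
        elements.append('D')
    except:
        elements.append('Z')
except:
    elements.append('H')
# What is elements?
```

Step-by-step execution trace:
1. Inner try: `elements.append('D')` → elements = ['D']. No exception raised.
2. Inner `except` is skipped.
3. Inner try completes normally; outer `except` is skipped.
Result: ['D']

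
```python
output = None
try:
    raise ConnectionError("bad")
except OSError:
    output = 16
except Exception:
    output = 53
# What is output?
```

Step-by-step execution trace:
1. `raise ConnectionError(...)` raises ConnectionError.
2. `except OSError` matches (ConnectionError is a subclass of OSError) → output = 16.
3. `except Exception` is not reached.
Result: 16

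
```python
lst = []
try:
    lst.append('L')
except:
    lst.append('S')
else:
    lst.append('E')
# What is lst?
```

Step-by-step execution trace:
1. try: `lst.append('L')` → lst = ['L']. No exception raised.
2. `except` is skipped.
3. `else` runs (try completed without exception): `lst.append('E')` → lst = ['L', 'E'].
Result: ['L', 'E']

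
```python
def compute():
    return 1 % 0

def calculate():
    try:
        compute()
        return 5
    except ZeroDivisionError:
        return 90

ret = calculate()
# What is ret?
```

Step-by-step execution trace:
1. `calculate()` calls `compute()`.
2. `compute()` evaluates `1 % 0`, which raises ZeroDivisionError; it propagates to the caller.
3. `return 5` is not reached.
4. `except ZeroDivisionError` in calculate matches → returns 90.
5. ret = 90.
Result: 90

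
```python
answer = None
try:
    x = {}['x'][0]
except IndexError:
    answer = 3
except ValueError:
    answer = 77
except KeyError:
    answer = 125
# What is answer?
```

Step-by-step execution trace:
1. `x = {}['x'][0]` raises KeyError.
2. `except IndexError` does not match KeyError; skipped.
3. `except ValueError` does not match KeyError; skipped.
4. `except KeyError` matches → answer = 125.
Result: 125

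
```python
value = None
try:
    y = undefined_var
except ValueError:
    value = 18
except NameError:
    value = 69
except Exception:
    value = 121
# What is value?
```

Step-by-step execution trace:
1. `y = undefined_var` raises NameError.
2. `except ValueError` does not match NameError; skipped.
3. `except NameError` matches → value = 69.
4. Remaining except clauses are skipped.
Result: 69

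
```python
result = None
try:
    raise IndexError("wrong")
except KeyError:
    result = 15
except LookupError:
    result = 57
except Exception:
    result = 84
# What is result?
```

Step-by-step execution trace:
1. `raise IndexError(...)` raises IndexError.
2. `except KeyError` does not match (IndexError is not a subclass of KeyError); skipped.
3. `except LookupError` matches (IndexError is a subclass of LookupError) → result = 57.
4. `except Exception` is not reached.
Result: 57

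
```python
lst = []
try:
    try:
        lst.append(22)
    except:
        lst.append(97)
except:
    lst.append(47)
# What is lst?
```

Step-by-step execution trace:
1. Inner try: `lst.append(22)` → lst = [22]. No exception raised.
2. Inner `except` is skipped.
3. Inner try completes normally; outer `except` is skipped.
Result: [22]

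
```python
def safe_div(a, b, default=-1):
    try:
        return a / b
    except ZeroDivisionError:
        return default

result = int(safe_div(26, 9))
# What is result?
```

Step-by-step execution trace:
1. `safe_div(26, 9)` enters try: `return 26 / 9` → returns 2.888888888888889. No exception raised.
2. `except ZeroDivisionError` is skipped.
3. `int(2.888888888888889)` → 2 → result = 2.
Result: 2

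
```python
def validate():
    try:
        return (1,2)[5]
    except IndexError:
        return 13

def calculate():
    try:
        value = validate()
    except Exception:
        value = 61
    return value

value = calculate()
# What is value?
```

Step-by-step execution trace:
1. `calculate()` calls `validate()`.
2. In validate: `(1,2)[5]` raises IndexError; `except IndexError` catches it → returns 13.
3. In calculate: `value = validate()` → value = 13. No exception reaches calculate.
4. `except Exception` is skipped; calculate returns 13.
5. value = 13.
Result: 13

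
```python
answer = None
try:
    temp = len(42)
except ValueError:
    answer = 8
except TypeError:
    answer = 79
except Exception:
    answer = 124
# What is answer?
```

Step-by-step execution trace:
1. `temp = len(42)` raises TypeError.
2. `except ValueError` does not match TypeError; skipped.
3. `except TypeError` matches → answer = 79.
4. Remaining except clauses are skipped.
Result: 79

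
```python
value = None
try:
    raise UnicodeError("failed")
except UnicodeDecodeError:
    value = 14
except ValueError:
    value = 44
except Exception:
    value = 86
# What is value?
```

Step-by-step execution trace:
1. `raise UnicodeError(...)` raises UnicodeError.
2. `except UnicodeDecodeError` does not match (UnicodeError is not a subclass of UnicodeDecodeError); skipped.
3. `except ValueError` matches (UnicodeError is a subclass of ValueError) → value = 44.
4. `except Exception` is not reached.
Result: 44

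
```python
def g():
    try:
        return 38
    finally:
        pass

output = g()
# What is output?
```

Step-by-step execution trace:
1. `g()` enters try: `return 38` sets pending return value 38.
2. Before returning, `finally: pass` runs (no effect).
3. g() returns 38 → output = 38.
Result: 38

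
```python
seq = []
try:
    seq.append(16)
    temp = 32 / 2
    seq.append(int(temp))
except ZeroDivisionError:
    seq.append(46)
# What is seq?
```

Step-by-step execution trace:
1. try: `seq.append(16)` → seq = [16].
2. `temp = 32 / 2` → temp = 16.0. No exception raised.
3. `seq.append(int(temp))` → seq = [16, 16].
4. `except ZeroDivisionError` is skipped (no exception was raised).
Result: [16, 16]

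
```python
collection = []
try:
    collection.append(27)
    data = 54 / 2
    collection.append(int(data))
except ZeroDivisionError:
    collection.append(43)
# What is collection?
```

Step-by-step execution trace:
1. try: `collection.append(27)` → collection = [27].
2. `data = 54 / 2` → data = 27.0. No exception raised.
3. `collection.append(int(data))` → collection = [27, 27].
4. `except ZeroDivisionError` is skipped (no exception was raised).
Result: [27, 27]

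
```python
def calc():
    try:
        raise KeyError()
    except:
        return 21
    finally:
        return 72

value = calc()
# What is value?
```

Step-by-step execution trace:
1. `calc()` enters try: `raise KeyError()` raises KeyError.
2. bare `except` matches → `return 21` sets pending return value 21.
3. Before returning, `finally: return 72` runs and overrides the pending return.
4. calc() returns 72 → value = 72.
Result: 72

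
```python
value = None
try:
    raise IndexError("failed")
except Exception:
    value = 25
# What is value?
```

Step-by-step execution trace:
1. `raise IndexError(...)` raises IndexError.
2. `except Exception` matches (IndexError is a subclass of Exception) → value = 25.
Result: 25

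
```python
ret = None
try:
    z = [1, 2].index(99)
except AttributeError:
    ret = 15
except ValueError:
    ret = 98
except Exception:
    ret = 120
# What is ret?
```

Step-by-step execution trace:
1. `z = [1, 2].index(99)` raises ValueError.
2. `except AttributeError` does not match ValueError; skipped.
3. `except ValueError` matches → ret = 98.
4. Remaining except clauses are skipped.
Result: 98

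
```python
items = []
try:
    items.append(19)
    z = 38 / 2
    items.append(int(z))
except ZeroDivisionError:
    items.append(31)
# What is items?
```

Step-by-step execution trace:
1. try: `items.append(19)` → items = [19].
2. `z = 38 / 2` → z = 19.0. No exception raised.
3. `items.append(int(z))` → items = [19, 19].
4. `except ZeroDivisionError` is skipped (no exception was raised).
Result: [19, 19]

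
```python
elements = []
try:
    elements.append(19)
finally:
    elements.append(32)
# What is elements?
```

Step-by-step execution trace:
1. try: `elements.append(19)` → elements = [19].
2. The try body completes without raising.
3. finally always runs: `elements.append(32)` → elements = [19, 32].
Result: [19, 32]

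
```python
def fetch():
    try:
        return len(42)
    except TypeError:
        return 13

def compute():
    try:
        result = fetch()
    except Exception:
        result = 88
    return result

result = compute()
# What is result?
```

Step-by-step execution trace:
1. `compute()` calls `fetch()`.
2. In fetch: `len(42)` raises TypeError; `except TypeError` catches it → returns 13.
3. In compute: `result = fetch()` → result = 13. No exception reaches compute.
4. `except Exception` is skipped; compute returns 13.
5. result = 13.
Result: 13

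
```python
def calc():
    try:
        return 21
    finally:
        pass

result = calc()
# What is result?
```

Step-by-step execution trace:
1. `calc()` enters try: `return 21` sets pending return value 21.
2. Before returning, `finally: pass` runs (no effect).
3. calc() returns 21 → result = 21.
Result: 21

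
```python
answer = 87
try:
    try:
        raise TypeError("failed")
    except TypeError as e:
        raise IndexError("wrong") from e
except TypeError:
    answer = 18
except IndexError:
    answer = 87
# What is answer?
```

Step-by-step execution trace:
1. Inner try raises TypeError; inner `except TypeError as e` catches it.
2. `raise IndexError(...) from e` raises IndexError (TypeError is attached as __cause__, but only IndexError is active).
3. Outer `except TypeError` does not match IndexError; skipped.
4. Outer `except IndexError` matches → answer = 87.
Result: 87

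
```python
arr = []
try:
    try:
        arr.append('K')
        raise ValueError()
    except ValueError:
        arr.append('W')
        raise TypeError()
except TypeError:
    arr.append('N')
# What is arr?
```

Step-by-step execution trace:
1. Inner try: `arr.append('K')` → arr = ['K'].
2. `raise ValueError()` raises ValueError.
3. Inner `except ValueError` matches → `arr.append('W')` → arr = ['K', 'W'].
4. `raise TypeError()` raises TypeError; propagates to outer try.
5. Outer `except TypeError` matches → `arr.append('N')` → arr = ['K', 'W', 'N'].
Result: ['K', 'W', 'N']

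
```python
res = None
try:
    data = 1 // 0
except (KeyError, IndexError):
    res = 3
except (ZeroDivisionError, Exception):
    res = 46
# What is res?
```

Step-by-step execution trace:
1. `data = 1 // 0` raises ZeroDivisionError.
2. `except (KeyError, IndexError)` does not match ZeroDivisionError; skipped.
3. `except (ZeroDivisionError, Exception)` matches (ZeroDivisionError is in the tuple) → res = 46.
Result: 46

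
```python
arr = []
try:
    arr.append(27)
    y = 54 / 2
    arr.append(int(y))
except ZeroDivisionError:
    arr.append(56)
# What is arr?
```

Step-by-step execution trace:
1. try: `arr.append(27)` → arr = [27].
2. `y = 54 / 2` → y = 27.0. No exception raised.
3. `arr.append(int(y))` → arr = [27, 27].
4. `except ZeroDivisionError` is skipped (no exception was raised).
Result: [27, 27]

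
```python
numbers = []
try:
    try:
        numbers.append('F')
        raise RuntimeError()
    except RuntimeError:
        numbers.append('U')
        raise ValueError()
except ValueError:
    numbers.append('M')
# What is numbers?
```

Step-by-step execution trace:
1. Inner try: `numbers.append('F')` → numbers = ['F'].
2. `raise RuntimeError()` raises RuntimeError.
3. Inner `except RuntimeError` matches → `numbers.append('U')` → numbers = ['F', 'U'].
4. `raise ValueError()` raises ValueError; propagates to outer try.
5. Outer `except ValueError` matches → `numbers.append('M')` → numbers = ['F', 'U', 'M'].
Result: ['F', 'U', 'M']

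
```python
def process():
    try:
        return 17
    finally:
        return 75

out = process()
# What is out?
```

Step-by-step execution trace:
1. `process()` enters try: `return 17` sets pending return value 17.
2. Before returning, `finally: return 75` runs and overrides the pending return.
3. process() returns 75 → out = 75.
Result: 75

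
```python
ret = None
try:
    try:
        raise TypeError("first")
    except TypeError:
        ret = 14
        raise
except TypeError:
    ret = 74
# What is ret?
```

Step-by-step execution trace:
1. Inner try: `raise TypeError("first")` raises TypeError.
2. Inner `except TypeError` matches → ret = 14.
3. bare `raise` re-raises the same TypeError.
4. Outer `except TypeError` matches → ret = 74.
Result: 74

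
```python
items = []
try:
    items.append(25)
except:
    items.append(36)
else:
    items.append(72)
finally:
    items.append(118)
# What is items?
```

Step-by-step execution trace:
1. try: `items.append(25)` → items = [25]. No exception raised.
2. `except` is skipped.
3. `else` runs: `items.append(72)` → items = [25, 72].
4. `finally` always runs: `items.append(118)` → items = [25, 72, 118].
Result: [25, 72, 118]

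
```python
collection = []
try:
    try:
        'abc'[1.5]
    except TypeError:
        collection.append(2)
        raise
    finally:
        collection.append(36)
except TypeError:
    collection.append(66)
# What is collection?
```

Step-by-step execution trace:
1. Inner try: `'abc'[1.5]` raises TypeError.
2. Inner `except TypeError` matches → `collection.append(2)` → collection = [2].
3. bare `raise` re-raises TypeError.
4. Inner `finally` runs during unwinding: `collection.append(36)` → collection = [2, 36].
5. Outer `except TypeError` matches → `collection.append(66)` → collection = [2, 36, 66].
Result: [2, 36, 66]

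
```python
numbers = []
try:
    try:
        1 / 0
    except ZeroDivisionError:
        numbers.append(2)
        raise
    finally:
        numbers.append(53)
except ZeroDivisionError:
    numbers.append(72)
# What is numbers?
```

Step-by-step execution trace:
1. Inner try: `1 / 0` raises ZeroDivisionError.
2. Inner `except ZeroDivisionError` matches → `numbers.append(2)` → numbers = [2].
3. bare `raise` re-raises ZeroDivisionError.
4. Inner `finally` runs during unwinding: `numbers.append(53)` → numbers = [2, 53].
5. Outer `except ZeroDivisionError` matches → `numbers.append(72)` → numbers = [2, 53, 72].
Result: [2, 53, 72]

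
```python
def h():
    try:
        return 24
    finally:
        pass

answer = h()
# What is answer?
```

Step-by-step execution trace:
1. `h()` enters try: `return 24` sets pending return value 24.
2. Before returning, `finally: pass` runs (no effect).
3. h() returns 24 → answer = 24.
Result: 24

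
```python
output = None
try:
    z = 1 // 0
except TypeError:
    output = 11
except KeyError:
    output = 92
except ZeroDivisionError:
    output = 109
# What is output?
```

Step-by-step execution trace:
1. `z = 1 // 0` raises ZeroDivisionError.
2. `except TypeError` does not match ZeroDivisionError; skipped.
3. `except KeyError` does not match ZeroDivisionError; skipped.
4. `except ZeroDivisionError` matches → output = 109.
Result: 109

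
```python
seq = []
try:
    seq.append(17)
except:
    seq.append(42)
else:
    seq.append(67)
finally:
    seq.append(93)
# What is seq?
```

Step-by-step execution trace:
1. try: `seq.append(17)` → seq = [17]. No exception raised.
2. `except` is skipped.
3. `else` runs: `seq.append(67)` → seq = [17, 67].
4. `finally` always runs: `seq.append(93)` → seq = [17, 67, 93].
Result: [17, 67, 93]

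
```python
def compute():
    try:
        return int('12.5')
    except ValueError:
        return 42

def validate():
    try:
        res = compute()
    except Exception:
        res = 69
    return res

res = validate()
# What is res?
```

Step-by-step execution trace:
1. `validate()` calls `compute()`.
2. In compute: `int('12.5')` raises ValueError; `except ValueError` catches it → returns 42.
3. In validate: `res = compute()` → res = 42. No exception reaches validate.
4. `except Exception` is skipped; validate returns 42.
5. res = 42.
Result: 42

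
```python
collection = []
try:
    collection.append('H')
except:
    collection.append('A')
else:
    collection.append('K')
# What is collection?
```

Step-by-step execution trace:
1. try: `collection.append('H')` → collection = ['H']. No exception raised.
2. `except` is skipped.
3. `else` runs (try completed without exception): `collection.append('K')` → collection = ['H', 'K'].
Result: ['H', 'K']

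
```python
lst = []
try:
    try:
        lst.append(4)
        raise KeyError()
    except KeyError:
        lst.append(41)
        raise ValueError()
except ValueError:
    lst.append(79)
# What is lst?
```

Step-by-step execution trace:
1. Inner try: `lst.append(4)` → lst = [4].
2. `raise KeyError()` raises KeyError.
3. Inner `except KeyError` matches → `lst.append(41)` → lst = [4, 41].
4. `raise ValueError()` raises ValueError; propagates to outer try.
5. Outer `except ValueError` matches → `lst.append(79)` → lst = [4, 41, 79].
Result: [4, 41, 79]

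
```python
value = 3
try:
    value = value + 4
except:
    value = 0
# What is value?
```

Step-by-step execution trace:
1. value starts at 3.
2. try: `value = value + 4` → value = 7. No exception raised.
3. `except` is skipped.
Result: 7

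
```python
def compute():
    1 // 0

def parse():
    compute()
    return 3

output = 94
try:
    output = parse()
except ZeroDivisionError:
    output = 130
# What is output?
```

Step-by-step execution trace:
1. output starts at 94.
2. try: `parse()` calls `compute()`.
3. `compute()` evaluates `1 // 0`, which raises ZeroDivisionError; it propagates through parse (uncaught).
4. `return 3` in parse is not reached; the assignment to output does not complete.
5. `except ZeroDivisionError` matches → output = 130.
Result: 130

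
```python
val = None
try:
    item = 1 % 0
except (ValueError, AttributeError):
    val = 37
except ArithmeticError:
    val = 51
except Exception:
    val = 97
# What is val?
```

Step-by-step execution trace:
1. `item = 1 % 0` raises ZeroDivisionError.
2. `except (ValueError, AttributeError)` does not match ZeroDivisionError; skipped.
3. `except ArithmeticError` matches (ZeroDivisionError is a subclass of ArithmeticError) → val = 51.
4. `except Exception` is not reached.
Result: 51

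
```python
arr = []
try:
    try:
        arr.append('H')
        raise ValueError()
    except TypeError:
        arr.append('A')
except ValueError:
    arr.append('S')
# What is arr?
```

Step-by-step execution trace:
1. Inner try: `arr.append('H')` → arr = ['H'].
2. `raise ValueError()` raises ValueError.
3. Inner `except TypeError` does not match ValueError; exception propagates to outer try.
4. Outer `except ValueError` matches → `arr.append('S')` → arr = ['H', 'S'].
Result: ['H', 'S']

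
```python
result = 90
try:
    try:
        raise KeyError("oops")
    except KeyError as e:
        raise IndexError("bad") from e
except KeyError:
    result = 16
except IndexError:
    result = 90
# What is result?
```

Step-by-step execution trace:
1. Inner try raises KeyError; inner `except KeyError as e` catches it.
2. `raise IndexError(...) from e` raises IndexError (KeyError is attached as __cause__, but only IndexError is active).
3. Outer `except KeyError` does not match IndexError; skipped.
4. Outer `except IndexError` matches → result = 90.
Result: 90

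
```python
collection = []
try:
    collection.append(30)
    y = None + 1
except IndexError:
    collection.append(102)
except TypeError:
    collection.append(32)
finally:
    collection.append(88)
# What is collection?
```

Step-by-step execution trace:
1. try: `collection.append(30)` → collection = [30].
2. `y = None + 1` raises TypeError.
3. `except IndexError` does not match TypeError; skipped.
4. `except TypeError` matches → `collection.append(32)` → collection = [30, 32].
5. finally always runs: `collection.append(88)` → collection = [30, 32, 88].
Result: [30, 32, 88]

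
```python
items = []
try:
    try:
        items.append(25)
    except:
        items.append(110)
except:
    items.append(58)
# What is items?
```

Step-by-step execution trace:
1. Inner try: `items.append(25)` → items = [25]. No exception raised.
2. Inner `except` is skipped.
3. Inner try completes normally; outer `except` is skipped.
Result: [25]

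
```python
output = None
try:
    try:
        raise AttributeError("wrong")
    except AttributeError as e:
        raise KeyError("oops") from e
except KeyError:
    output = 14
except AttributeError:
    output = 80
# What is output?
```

Step-by-step execution trace:
1. Inner try raises AttributeError; inner `except AttributeError as e` catches it.
2. `raise KeyError(...) from e` raises KeyError (AttributeError is attached as __cause__, but only KeyError is active).
3. Outer `except KeyError` matches → output = 14.
4. `except AttributeError` is not reached.
Result: 14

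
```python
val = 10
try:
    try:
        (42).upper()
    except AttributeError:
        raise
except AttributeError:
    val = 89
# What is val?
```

Step-by-step execution trace:
1. Inner try: `(42).upper()` raises AttributeError.
2. Inner `except AttributeError` matches; bare `raise` re-raises the same AttributeError.
3. Outer `except AttributeError` matches → val = 89.
Result: 89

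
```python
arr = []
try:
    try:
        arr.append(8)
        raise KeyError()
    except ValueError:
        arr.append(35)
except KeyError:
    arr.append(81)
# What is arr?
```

Step-by-step execution trace:
1. Inner try: `arr.append(8)` → arr = [8].
2. `raise KeyError()` raises KeyError.
3. Inner `except ValueError` does not match KeyError; exception propagates to outer try.
4. Outer `except KeyError` matches → `arr.append(81)` → arr = [8, 81].
Result: [8, 81]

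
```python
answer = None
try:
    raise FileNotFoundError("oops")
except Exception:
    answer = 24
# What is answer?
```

Step-by-step execution trace:
1. `raise FileNotFoundError(...)` raises FileNotFoundError.
2. `except Exception` matches (FileNotFoundError is a subclass of Exception) → answer = 24.
Result: 24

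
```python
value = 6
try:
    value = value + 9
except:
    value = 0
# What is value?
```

Step-by-step execution trace:
1. value starts at 6.
2. try: `value = value + 9` → value = 15. No exception raised.
3. `except` is skipped.
Result: 15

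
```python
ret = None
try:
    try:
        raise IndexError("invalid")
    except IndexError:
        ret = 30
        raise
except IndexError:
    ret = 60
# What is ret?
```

Step-by-step execution trace:
1. Inner try: `raise IndexError("invalid")` raises IndexError.
2. Inner `except IndexError` matches → ret = 30.
3. bare `raise` re-raises the same IndexError.
4. Outer `except IndexError` matches → ret = 60.
Result: 60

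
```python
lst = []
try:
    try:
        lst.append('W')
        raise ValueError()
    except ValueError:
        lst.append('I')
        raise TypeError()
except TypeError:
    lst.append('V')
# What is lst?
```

Step-by-step execution trace:
1. Inner try: `lst.append('W')` → lst = ['W'].
2. `raise ValueError()` raises ValueError.
3. Inner `except ValueError` matches → `lst.append('I')` → lst = ['W', 'I'].
4. `raise TypeError()` raises TypeError; propagates to outer try.
5. Outer `except TypeError` matches → `lst.append('V')` → lst = ['W', 'I', 'V'].
Result: ['W', 'I', 'V']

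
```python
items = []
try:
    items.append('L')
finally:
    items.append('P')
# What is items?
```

Step-by-step execution trace:
1. try: `items.append('L')` → items = ['L'].
2. The try body completes without raising.
3. finally always runs: `items.append('P')` → items = ['L', 'P'].
Result: ['L', 'P']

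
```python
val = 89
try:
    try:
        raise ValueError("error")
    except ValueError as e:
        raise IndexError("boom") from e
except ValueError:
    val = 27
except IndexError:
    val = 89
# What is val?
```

Step-by-step execution trace:
1. Inner try raises ValueError; inner `except ValueError as e` catches it.
2. `raise IndexError(...) from e` raises IndexError (ValueError is attached as __cause__, but only IndexError is active).
3. Outer `except ValueError` does not match IndexError; skipped.
4. Outer `except IndexError` matches → val = 89.
Result: 89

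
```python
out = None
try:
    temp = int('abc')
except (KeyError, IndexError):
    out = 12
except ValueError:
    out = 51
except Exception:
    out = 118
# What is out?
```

Step-by-step execution trace:
1. `temp = int('abc')` raises ValueError.
2. `except (KeyError, IndexError)` does not match ValueError; skipped.
3. `except ValueError` matches (exact type match) → out = 51.
4. `except Exception` is not reached.
Result: 51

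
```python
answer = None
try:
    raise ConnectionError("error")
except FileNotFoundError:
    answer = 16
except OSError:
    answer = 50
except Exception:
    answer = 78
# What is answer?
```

Step-by-step execution trace:
1. `raise ConnectionError(...)` raises ConnectionError.
2. `except FileNotFoundError` does not match (ConnectionError is not a subclass of FileNotFoundError); skipped.
3. `except OSError` matches (ConnectionError is a subclass of OSError) → answer = 50.
4. `except Exception` is not reached.
Result: 50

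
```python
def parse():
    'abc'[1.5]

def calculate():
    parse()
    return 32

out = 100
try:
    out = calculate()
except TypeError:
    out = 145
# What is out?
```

Step-by-step execution trace:
1. out starts at 100.
2. try: `calculate()` calls `parse()`.
3. `parse()` evaluates `'abc'[1.5]`, which raises TypeError; it propagates through calculate (uncaught).
4. `return 32` in calculate is not reached; the assignment to out does not complete.
5. `except TypeError` matches → out = 145.
Result: 145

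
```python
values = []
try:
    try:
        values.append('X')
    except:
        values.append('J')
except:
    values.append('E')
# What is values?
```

Step-by-step execution trace:
1. Inner try: `values.append('X')` → values = ['X']. No exception raised.
2. Inner `except` is skipped.
3. Inner try completes normally; outer `except` is skipped.
Result: ['X']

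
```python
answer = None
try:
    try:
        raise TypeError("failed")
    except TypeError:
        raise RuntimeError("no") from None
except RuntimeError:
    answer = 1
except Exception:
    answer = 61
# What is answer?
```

Step-by-step execution trace:
1. Inner try raises TypeError; inner `except TypeError` catches it.
2. `raise RuntimeError(...) from None` raises RuntimeError (from None suppresses __context__, but the active exception is still RuntimeError).
3. Outer `except RuntimeError` matches → answer = 1.
4. `except Exception` is not reached.
Result: 1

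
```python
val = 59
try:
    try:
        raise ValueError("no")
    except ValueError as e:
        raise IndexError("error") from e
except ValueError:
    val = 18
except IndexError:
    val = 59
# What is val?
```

Step-by-step execution trace:
1. Inner try raises ValueError; inner `except ValueError as e` catches it.
2. `raise IndexError(...) from e` raises IndexError (ValueError is attached as __cause__, but only IndexError is active).
3. Outer `except ValueError` does not match IndexError; skipped.
4. Outer `except IndexError` matches → val = 59.
Result: 59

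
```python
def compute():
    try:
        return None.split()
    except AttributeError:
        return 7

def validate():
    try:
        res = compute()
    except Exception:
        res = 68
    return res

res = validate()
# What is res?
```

Step-by-step execution trace:
1. `validate()` calls `compute()`.
2. In compute: `None.split()` raises AttributeError; `except AttributeError` catches it → returns 7.
3. In validate: `res = compute()` → res = 7. No exception reaches validate.
4. `except Exception` is skipped; validate returns 7.
5. res = 7.
Result: 7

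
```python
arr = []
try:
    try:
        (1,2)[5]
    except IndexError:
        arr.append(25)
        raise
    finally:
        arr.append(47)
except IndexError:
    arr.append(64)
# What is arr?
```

Step-by-step execution trace:
1. Inner try: `(1,2)[5]` raises IndexError.
2. Inner `except IndexError` matches → `arr.append(25)` → arr = [25].
3. bare `raise` re-raises IndexError.
4. Inner `finally` runs during unwinding: `arr.append(47)` → arr = [25, 47].
5. Outer `except IndexError` matches → `arr.append(64)` → arr = [25, 47, 64].
Result: [25, 47, 64]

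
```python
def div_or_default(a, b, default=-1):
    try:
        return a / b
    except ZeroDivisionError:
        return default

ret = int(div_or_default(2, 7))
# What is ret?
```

Step-by-step execution trace:
1. `div_or_default(2, 7)` enters try: `return 2 / 7` → returns 0.2857142857142857. No exception raised.
2. `except ZeroDivisionError` is skipped.
3. `int(0.2857142857142857)` → 0 → ret = 0.
Result: 0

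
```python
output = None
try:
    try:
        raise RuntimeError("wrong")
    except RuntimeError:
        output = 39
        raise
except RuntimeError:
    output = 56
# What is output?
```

Step-by-step execution trace:
1. Inner try: `raise RuntimeError("wrong")` raises RuntimeError.
2. Inner `except RuntimeError` matches → output = 39.
3. bare `raise` re-raises the same RuntimeError.
4. Outer `except RuntimeError` matches → output = 56.
Result: 56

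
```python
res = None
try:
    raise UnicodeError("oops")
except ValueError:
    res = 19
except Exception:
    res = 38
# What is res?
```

Step-by-step execution trace:
1. `raise UnicodeError(...)` raises UnicodeError.
2. `except ValueError` matches (UnicodeError is a subclass of ValueError) → res = 19.
3. `except Exception` is not reached.
Result: 19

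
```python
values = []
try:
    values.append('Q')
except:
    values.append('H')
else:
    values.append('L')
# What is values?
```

Step-by-step execution trace:
1. try: `values.append('Q')` → values = ['Q']. No exception raised.
2. `except` is skipped.
3. `else` runs (try completed without exception): `values.append('L')` → values = ['Q', 'L'].
Result: ['Q', 'L']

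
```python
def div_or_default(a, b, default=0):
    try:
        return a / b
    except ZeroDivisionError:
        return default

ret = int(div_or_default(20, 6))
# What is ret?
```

Step-by-step execution trace:
1. `div_or_default(20, 6)` enters try: `return 20 / 6` → returns 3.3333333333333335. No exception raised.
2. `except ZeroDivisionError` is skipped.
3. `int(3.3333333333333335)` → 3 → ret = 3.
Result: 3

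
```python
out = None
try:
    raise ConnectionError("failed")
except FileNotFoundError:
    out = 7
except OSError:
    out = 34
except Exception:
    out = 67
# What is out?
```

Step-by-step execution trace:
1. `raise ConnectionError(...)` raises ConnectionError.
2. `except FileNotFoundError` does not match (ConnectionError is not a subclass of FileNotFoundError); skipped.
3. `except OSError` matches (ConnectionError is a subclass of OSError) → out = 34.
4. `except Exception` is not reached.
Result: 34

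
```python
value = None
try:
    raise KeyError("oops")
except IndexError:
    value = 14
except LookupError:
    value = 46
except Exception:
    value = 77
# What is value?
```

Step-by-step execution trace:
1. `raise KeyError(...)` raises KeyError.
2. `except IndexError` does not match (KeyError is not a subclass of IndexError); skipped.
3. `except LookupError` matches (KeyError is a subclass of LookupError) → value = 46.
4. `except Exception` is not reached.
Result: 46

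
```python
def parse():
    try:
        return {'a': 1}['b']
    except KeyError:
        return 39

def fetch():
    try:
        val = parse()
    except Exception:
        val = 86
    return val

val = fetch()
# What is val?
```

Step-by-step execution trace:
1. `fetch()` calls `parse()`.
2. In parse: `{'a': 1}['b']` raises KeyError; `except KeyError` catches it → returns 39.
3. In fetch: `val = parse()` → val = 39. No exception reaches fetch.
4. `except Exception` is skipped; fetch returns 39.
5. val = 39.
Result: 39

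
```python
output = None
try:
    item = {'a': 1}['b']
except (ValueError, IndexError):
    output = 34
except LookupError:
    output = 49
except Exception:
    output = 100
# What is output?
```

Step-by-step execution trace:
1. `item = {'a': 1}['b']` raises KeyError.
2. `except (ValueError, IndexError)` does not match KeyError; skipped.
3. `except LookupError` matches (KeyError is a subclass of LookupError) → output = 49.
4. `except Exception` is not reached.
Result: 49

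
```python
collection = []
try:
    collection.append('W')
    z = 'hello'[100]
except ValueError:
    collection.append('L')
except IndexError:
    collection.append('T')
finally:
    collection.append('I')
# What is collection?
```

Step-by-step execution trace:
1. try: `collection.append('W')` → collection = ['W'].
2. `z = 'hello'[100]` raises IndexError.
3. `except ValueError` does not match IndexError; skipped.
4. `except IndexError` matches → `collection.append('T')` → collection = ['W', 'T'].
5. finally always runs: `collection.append('I')` → collection = ['W', 'T', 'I'].
Result: ['W', 'T', 'I']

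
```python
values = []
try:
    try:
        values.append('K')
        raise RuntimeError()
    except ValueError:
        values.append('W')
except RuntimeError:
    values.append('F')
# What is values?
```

Step-by-step execution trace:
1. Inner try: `values.append('K')` → values = ['K'].
2. `raise RuntimeError()` raises RuntimeError.
3. Inner `except ValueError` does not match RuntimeError; exception propagates to outer try.
4. Outer `except RuntimeError` matches → `values.append('F')` → values = ['K', 'F'].
Result: ['K', 'F']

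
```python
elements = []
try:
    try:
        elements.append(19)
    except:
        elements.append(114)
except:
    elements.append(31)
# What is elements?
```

Step-by-step execution trace:
1. Inner try: `elements.append(19)` → elements = [19]. No exception raised.
2. Inner `except` is skipped.
3. Inner try completes normally; outer `except` is skipped.
Result: [19]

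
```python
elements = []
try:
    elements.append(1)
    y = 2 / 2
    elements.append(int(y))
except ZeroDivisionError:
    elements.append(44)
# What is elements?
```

Step-by-step execution trace:
1. try: `elements.append(1)` → elements = [1].
2. `y = 2 / 2` → y = 1.0. No exception raised.
3. `elements.append(int(y))` → elements = [1, 1].
4. `except ZeroDivisionError` is skipped (no exception was raised).
Result: [1, 1]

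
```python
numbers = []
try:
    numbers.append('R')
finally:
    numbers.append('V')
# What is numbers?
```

Step-by-step execution trace:
1. try: `numbers.append('R')` → numbers = ['R'].
2. The try body completes without raising.
3. finally always runs: `numbers.append('V')` → numbers = ['R', 'V'].
Result: ['R', 'V']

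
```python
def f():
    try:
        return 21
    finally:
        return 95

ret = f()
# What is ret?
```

Step-by-step execution trace:
1. `f()` enters try: `return 21` sets pending return value 21.
2. Before returning, `finally: return 95` runs and overrides the pending return.
3. f() returns 95 → ret = 95.
Result: 95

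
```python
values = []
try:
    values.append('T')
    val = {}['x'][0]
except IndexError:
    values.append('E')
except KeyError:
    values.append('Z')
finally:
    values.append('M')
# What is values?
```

Step-by-step execution trace:
1. try: `values.append('T')` → values = ['T'].
2. `val = {}['x'][0]` raises KeyError.
3. `except IndexError` does not match KeyError; skipped.
4. `except KeyError` matches → `values.append('Z')` → values = ['T', 'Z'].
5. finally always runs: `values.append('M')` → values = ['T', 'Z', 'M'].
Result: ['T', 'Z', 'M']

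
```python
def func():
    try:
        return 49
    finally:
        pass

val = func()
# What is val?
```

Step-by-step execution trace:
1. `func()` enters try: `return 49` sets pending return value 49.
2. Before returning, `finally: pass` runs (no effect).
3. func() returns 49 → val = 49.
Result: 49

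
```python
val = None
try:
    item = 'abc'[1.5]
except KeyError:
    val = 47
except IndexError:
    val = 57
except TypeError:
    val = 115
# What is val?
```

Step-by-step execution trace:
1. `item = 'abc'[1.5]` raises TypeError.
2. `except KeyError` does not match TypeError; skipped.
3. `except IndexError` does not match TypeError; skipped.
4. `except TypeError` matches → val = 115.
Result: 115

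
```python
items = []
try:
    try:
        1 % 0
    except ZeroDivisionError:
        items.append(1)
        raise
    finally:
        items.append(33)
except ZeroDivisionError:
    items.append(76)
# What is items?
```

Step-by-step execution trace:
1. Inner try: `1 % 0` raises ZeroDivisionError.
2. Inner `except ZeroDivisionError` matches → `items.append(1)` → items = [1].
3. bare `raise` re-raises ZeroDivisionError.
4. Inner `finally` runs during unwinding: `items.append(33)` → items = [1, 33].
5. Outer `except ZeroDivisionError` matches → `items.append(76)` → items = [1, 33, 76].
Result: [1, 33, 76]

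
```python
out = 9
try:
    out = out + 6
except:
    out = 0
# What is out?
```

Step-by-step execution trace:
1. out starts at 9.
2. try: `out = out + 6` → out = 15. No exception raised.
3. `except` is skipped.
Result: 15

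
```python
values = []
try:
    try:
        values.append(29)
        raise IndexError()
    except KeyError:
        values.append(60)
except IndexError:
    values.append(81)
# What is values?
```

Step-by-step execution trace:
1. Inner try: `values.append(29)` → values = [29].
2. `raise IndexError()` raises IndexError.
3. Inner `except KeyError` does not match IndexError; exception propagates to outer try.
4. Outer `except IndexError` matches → `values.append(81)` → values = [29, 81].
Result: [29, 81]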